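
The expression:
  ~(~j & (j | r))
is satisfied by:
  {j: True, r: False}
  {r: False, j: False}
  {r: True, j: True}


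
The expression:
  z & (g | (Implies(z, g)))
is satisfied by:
  {z: True, g: True}


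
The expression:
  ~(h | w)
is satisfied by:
  {w: False, h: False}


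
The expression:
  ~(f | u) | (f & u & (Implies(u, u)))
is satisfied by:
  {u: False, f: False}
  {f: True, u: True}


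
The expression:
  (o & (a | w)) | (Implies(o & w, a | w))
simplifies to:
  True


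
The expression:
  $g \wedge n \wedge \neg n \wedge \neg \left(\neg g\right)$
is never true.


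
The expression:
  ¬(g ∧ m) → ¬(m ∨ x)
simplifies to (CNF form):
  (g ∨ ¬m) ∧ (g ∨ ¬x) ∧ (m ∨ ¬m) ∧ (m ∨ ¬x)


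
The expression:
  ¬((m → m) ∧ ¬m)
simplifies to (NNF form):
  m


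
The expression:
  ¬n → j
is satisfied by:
  {n: True, j: True}
  {n: True, j: False}
  {j: True, n: False}


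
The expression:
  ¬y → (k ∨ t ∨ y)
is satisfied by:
  {y: True, t: True, k: True}
  {y: True, t: True, k: False}
  {y: True, k: True, t: False}
  {y: True, k: False, t: False}
  {t: True, k: True, y: False}
  {t: True, k: False, y: False}
  {k: True, t: False, y: False}


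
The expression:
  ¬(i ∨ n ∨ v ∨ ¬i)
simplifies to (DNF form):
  False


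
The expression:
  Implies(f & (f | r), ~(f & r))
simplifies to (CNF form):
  ~f | ~r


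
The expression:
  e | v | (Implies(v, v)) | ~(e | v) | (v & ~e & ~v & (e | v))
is always true.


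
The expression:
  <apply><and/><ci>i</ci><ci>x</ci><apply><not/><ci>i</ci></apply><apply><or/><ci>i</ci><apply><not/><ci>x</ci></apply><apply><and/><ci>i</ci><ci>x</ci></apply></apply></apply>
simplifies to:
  <false/>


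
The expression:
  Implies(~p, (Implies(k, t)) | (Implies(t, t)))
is always true.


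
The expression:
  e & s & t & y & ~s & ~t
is never true.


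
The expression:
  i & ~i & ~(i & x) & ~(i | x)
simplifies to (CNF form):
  False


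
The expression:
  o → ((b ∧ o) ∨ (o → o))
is always true.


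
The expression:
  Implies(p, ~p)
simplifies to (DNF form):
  ~p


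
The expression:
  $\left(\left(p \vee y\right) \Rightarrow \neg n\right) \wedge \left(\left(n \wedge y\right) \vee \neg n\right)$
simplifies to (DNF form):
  $\neg n$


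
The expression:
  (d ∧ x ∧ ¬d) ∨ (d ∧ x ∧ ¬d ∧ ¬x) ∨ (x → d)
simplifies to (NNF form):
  d ∨ ¬x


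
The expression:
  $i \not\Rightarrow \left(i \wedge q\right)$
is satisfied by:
  {i: True, q: False}


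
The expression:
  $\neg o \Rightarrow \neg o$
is always true.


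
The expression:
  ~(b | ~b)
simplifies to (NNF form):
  False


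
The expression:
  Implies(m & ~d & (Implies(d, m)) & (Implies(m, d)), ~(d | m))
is always true.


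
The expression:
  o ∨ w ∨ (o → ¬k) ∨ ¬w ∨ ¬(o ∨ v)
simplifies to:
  True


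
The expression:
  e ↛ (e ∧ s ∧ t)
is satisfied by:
  {e: True, s: False, t: False}
  {t: True, e: True, s: False}
  {s: True, e: True, t: False}


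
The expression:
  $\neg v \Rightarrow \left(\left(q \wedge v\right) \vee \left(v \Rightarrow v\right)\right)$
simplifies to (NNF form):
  $\text{True}$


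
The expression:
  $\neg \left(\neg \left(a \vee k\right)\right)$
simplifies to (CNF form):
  $a \vee k$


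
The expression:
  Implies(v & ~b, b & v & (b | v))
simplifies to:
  b | ~v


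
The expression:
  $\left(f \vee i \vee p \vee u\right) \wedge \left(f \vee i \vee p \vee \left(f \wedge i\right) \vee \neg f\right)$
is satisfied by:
  {i: True, u: True, p: True, f: True}
  {i: True, u: True, p: True, f: False}
  {i: True, u: True, f: True, p: False}
  {i: True, u: True, f: False, p: False}
  {i: True, p: True, f: True, u: False}
  {i: True, p: True, f: False, u: False}
  {i: True, p: False, f: True, u: False}
  {i: True, p: False, f: False, u: False}
  {u: True, p: True, f: True, i: False}
  {u: True, p: True, f: False, i: False}
  {u: True, f: True, p: False, i: False}
  {u: True, f: False, p: False, i: False}
  {p: True, f: True, u: False, i: False}
  {p: True, u: False, f: False, i: False}
  {f: True, u: False, p: False, i: False}


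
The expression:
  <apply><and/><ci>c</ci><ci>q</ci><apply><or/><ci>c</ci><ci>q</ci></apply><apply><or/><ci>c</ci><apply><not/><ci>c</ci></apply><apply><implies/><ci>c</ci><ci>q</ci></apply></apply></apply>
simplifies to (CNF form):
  <apply><and/><ci>c</ci><ci>q</ci></apply>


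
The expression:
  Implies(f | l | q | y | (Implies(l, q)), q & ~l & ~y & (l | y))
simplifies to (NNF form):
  False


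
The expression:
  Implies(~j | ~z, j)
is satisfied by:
  {j: True}


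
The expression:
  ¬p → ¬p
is always true.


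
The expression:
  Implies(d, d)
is always true.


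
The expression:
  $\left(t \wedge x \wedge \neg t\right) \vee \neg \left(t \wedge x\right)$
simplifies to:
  $\neg t \vee \neg x$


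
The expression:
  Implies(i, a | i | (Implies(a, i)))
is always true.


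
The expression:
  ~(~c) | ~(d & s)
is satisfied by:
  {c: True, s: False, d: False}
  {s: False, d: False, c: False}
  {d: True, c: True, s: False}
  {d: True, s: False, c: False}
  {c: True, s: True, d: False}
  {s: True, c: False, d: False}
  {d: True, s: True, c: True}


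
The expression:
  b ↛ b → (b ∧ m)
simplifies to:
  True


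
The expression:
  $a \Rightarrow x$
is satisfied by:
  {x: True, a: False}
  {a: False, x: False}
  {a: True, x: True}


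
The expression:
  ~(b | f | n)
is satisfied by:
  {n: False, f: False, b: False}


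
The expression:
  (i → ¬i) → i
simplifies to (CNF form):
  i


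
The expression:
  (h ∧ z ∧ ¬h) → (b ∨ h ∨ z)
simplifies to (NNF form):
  True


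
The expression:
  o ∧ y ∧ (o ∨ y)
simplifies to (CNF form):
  o ∧ y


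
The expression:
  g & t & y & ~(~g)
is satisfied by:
  {t: True, g: True, y: True}


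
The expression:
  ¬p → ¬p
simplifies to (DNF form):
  True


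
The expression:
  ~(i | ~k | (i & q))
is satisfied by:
  {k: True, i: False}


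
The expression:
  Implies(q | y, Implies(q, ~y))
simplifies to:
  ~q | ~y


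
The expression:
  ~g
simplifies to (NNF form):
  ~g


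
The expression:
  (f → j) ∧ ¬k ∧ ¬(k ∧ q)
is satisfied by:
  {j: True, k: False, f: False}
  {k: False, f: False, j: False}
  {f: True, j: True, k: False}


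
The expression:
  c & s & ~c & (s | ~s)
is never true.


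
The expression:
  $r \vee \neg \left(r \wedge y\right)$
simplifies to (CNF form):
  $\text{True}$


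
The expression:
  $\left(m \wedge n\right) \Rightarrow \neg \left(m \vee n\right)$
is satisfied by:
  {m: False, n: False}
  {n: True, m: False}
  {m: True, n: False}


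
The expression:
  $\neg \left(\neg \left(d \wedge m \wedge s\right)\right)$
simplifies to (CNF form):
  $d \wedge m \wedge s$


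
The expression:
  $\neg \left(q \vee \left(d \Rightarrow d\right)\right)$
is never true.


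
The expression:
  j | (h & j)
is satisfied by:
  {j: True}


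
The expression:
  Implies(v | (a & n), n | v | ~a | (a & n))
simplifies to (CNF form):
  True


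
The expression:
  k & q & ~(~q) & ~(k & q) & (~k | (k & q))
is never true.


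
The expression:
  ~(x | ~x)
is never true.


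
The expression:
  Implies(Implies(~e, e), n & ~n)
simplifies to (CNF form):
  ~e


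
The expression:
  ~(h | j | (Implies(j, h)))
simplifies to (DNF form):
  False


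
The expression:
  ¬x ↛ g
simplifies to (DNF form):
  g ∨ ¬x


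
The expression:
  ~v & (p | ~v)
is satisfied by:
  {v: False}


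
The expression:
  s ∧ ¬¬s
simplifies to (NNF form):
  s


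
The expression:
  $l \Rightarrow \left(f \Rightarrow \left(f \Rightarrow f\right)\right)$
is always true.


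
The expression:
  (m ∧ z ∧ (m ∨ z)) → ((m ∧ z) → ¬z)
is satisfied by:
  {m: False, z: False}
  {z: True, m: False}
  {m: True, z: False}


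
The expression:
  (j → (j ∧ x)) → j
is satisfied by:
  {j: True}


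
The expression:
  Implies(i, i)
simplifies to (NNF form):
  True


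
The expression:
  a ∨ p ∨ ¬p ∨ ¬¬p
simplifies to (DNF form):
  True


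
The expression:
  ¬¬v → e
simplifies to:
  e ∨ ¬v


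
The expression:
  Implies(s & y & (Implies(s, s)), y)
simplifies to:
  True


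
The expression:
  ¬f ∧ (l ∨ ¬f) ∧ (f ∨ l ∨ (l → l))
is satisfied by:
  {f: False}


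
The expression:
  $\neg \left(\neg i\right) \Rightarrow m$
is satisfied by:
  {m: True, i: False}
  {i: False, m: False}
  {i: True, m: True}


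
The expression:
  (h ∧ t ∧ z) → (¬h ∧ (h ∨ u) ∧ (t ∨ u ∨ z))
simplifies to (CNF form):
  ¬h ∨ ¬t ∨ ¬z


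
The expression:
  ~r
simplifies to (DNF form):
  ~r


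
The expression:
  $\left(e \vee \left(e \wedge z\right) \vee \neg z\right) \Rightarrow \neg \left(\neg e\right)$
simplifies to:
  $e \vee z$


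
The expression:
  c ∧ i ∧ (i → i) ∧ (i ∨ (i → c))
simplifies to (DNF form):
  c ∧ i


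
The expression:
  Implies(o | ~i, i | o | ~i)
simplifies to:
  True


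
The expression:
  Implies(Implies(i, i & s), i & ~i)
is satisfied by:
  {i: True, s: False}


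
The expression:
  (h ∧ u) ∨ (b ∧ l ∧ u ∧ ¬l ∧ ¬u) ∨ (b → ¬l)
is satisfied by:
  {h: True, u: True, l: False, b: False}
  {h: True, u: False, l: False, b: False}
  {u: True, h: False, l: False, b: False}
  {h: False, u: False, l: False, b: False}
  {b: True, h: True, u: True, l: False}
  {b: True, h: True, u: False, l: False}
  {b: True, u: True, h: False, l: False}
  {b: True, u: False, h: False, l: False}
  {h: True, l: True, u: True, b: False}
  {h: True, l: True, u: False, b: False}
  {l: True, u: True, h: False, b: False}
  {l: True, h: False, u: False, b: False}
  {b: True, h: True, l: True, u: True}


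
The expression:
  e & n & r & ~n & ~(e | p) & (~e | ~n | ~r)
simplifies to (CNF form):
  False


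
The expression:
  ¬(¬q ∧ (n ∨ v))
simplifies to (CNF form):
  (q ∨ ¬n) ∧ (q ∨ ¬v)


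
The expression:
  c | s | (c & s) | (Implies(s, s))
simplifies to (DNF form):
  True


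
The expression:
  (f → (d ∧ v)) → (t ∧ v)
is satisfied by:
  {f: True, t: True, v: False, d: False}
  {f: True, t: False, v: False, d: False}
  {d: True, f: True, t: True, v: False}
  {d: True, f: True, t: False, v: False}
  {v: True, f: True, t: True, d: False}
  {v: True, f: True, t: False, d: False}
  {v: True, f: True, d: True, t: True}
  {t: True, v: True, f: False, d: False}
  {d: True, t: True, v: True, f: False}


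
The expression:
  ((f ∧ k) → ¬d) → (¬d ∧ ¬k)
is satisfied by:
  {f: True, k: False, d: False}
  {f: False, k: False, d: False}
  {d: True, k: True, f: True}


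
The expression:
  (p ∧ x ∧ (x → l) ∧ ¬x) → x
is always true.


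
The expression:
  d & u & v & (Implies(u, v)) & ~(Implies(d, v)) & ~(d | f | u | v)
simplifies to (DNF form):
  False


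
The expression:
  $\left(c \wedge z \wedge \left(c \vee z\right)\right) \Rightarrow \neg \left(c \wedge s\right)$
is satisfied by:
  {s: False, c: False, z: False}
  {z: True, s: False, c: False}
  {c: True, s: False, z: False}
  {z: True, c: True, s: False}
  {s: True, z: False, c: False}
  {z: True, s: True, c: False}
  {c: True, s: True, z: False}


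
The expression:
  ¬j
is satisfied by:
  {j: False}


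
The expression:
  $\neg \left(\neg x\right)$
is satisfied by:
  {x: True}


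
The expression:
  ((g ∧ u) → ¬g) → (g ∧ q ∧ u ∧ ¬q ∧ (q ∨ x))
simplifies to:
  g ∧ u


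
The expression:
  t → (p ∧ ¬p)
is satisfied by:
  {t: False}


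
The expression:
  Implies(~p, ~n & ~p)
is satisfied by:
  {p: True, n: False}
  {n: False, p: False}
  {n: True, p: True}


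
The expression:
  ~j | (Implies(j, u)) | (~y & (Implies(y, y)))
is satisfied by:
  {u: True, y: False, j: False}
  {u: False, y: False, j: False}
  {j: True, u: True, y: False}
  {j: True, u: False, y: False}
  {y: True, u: True, j: False}
  {y: True, u: False, j: False}
  {y: True, j: True, u: True}


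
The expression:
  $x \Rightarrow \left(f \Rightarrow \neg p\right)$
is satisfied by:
  {p: False, x: False, f: False}
  {f: True, p: False, x: False}
  {x: True, p: False, f: False}
  {f: True, x: True, p: False}
  {p: True, f: False, x: False}
  {f: True, p: True, x: False}
  {x: True, p: True, f: False}


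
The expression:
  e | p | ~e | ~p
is always true.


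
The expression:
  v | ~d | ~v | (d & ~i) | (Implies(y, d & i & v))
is always true.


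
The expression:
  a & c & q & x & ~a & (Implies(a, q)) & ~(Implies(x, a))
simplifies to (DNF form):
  False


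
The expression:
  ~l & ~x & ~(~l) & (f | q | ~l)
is never true.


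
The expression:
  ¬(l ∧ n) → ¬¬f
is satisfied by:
  {l: True, f: True, n: True}
  {l: True, f: True, n: False}
  {f: True, n: True, l: False}
  {f: True, n: False, l: False}
  {l: True, n: True, f: False}


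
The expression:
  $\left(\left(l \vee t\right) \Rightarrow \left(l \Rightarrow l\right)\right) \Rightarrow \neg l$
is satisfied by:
  {l: False}


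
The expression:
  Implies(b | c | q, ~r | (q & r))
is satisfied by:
  {q: True, c: False, r: False, b: False}
  {b: True, q: True, c: False, r: False}
  {q: True, c: True, b: False, r: False}
  {b: True, q: True, c: True, r: False}
  {b: False, c: False, q: False, r: False}
  {b: True, c: False, q: False, r: False}
  {c: True, b: False, q: False, r: False}
  {b: True, c: True, q: False, r: False}
  {r: True, q: True, b: False, c: False}
  {r: True, b: True, q: True, c: False}
  {r: True, q: True, c: True, b: False}
  {r: True, b: True, q: True, c: True}
  {r: True, b: False, c: False, q: False}


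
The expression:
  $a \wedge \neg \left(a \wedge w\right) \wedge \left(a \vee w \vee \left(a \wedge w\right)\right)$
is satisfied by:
  {a: True, w: False}


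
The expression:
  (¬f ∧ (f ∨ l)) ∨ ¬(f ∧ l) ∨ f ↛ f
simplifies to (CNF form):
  ¬f ∨ ¬l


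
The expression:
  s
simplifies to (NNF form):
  s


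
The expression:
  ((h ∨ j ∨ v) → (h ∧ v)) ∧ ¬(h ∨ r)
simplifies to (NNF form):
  ¬h ∧ ¬j ∧ ¬r ∧ ¬v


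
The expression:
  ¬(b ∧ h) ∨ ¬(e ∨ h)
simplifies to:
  ¬b ∨ ¬h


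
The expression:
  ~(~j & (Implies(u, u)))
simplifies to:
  j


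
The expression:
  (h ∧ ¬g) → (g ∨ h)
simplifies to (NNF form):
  True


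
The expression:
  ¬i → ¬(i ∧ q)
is always true.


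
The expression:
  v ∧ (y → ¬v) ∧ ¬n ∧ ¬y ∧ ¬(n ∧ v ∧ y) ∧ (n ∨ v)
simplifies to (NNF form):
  v ∧ ¬n ∧ ¬y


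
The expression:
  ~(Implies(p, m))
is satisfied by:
  {p: True, m: False}


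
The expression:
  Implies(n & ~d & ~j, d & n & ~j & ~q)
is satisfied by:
  {d: True, j: True, n: False}
  {d: True, j: False, n: False}
  {j: True, d: False, n: False}
  {d: False, j: False, n: False}
  {n: True, d: True, j: True}
  {n: True, d: True, j: False}
  {n: True, j: True, d: False}


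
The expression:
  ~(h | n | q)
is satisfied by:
  {n: False, q: False, h: False}


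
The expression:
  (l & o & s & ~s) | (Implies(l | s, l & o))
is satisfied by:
  {o: True, s: False, l: False}
  {s: False, l: False, o: False}
  {l: True, o: True, s: False}
  {l: True, o: True, s: True}


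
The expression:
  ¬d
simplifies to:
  ¬d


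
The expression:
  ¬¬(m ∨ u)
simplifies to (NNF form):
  m ∨ u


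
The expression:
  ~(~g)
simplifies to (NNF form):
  g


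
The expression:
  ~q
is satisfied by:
  {q: False}


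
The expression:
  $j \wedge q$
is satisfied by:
  {j: True, q: True}


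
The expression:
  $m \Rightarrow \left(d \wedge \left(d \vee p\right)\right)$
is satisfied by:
  {d: True, m: False}
  {m: False, d: False}
  {m: True, d: True}


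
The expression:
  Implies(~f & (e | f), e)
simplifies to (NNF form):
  True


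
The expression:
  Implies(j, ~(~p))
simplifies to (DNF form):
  p | ~j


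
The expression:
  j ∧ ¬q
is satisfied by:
  {j: True, q: False}


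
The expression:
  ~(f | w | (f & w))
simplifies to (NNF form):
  ~f & ~w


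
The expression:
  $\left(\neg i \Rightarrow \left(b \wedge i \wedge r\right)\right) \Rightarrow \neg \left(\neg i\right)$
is always true.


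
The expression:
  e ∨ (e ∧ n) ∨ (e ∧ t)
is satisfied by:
  {e: True}


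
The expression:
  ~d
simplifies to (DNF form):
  ~d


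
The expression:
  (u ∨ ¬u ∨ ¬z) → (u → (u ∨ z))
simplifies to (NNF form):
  True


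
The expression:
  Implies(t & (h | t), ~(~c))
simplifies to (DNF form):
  c | ~t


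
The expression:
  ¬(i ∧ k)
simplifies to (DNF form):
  ¬i ∨ ¬k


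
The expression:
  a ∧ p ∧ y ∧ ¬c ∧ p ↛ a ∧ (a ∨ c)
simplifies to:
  False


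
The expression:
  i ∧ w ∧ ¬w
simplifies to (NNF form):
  False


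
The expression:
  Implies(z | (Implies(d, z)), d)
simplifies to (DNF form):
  d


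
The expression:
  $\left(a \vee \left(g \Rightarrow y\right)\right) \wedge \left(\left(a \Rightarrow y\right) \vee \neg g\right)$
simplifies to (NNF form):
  $y \vee \neg g$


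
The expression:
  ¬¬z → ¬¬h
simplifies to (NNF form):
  h ∨ ¬z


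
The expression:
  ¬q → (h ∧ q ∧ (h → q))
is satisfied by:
  {q: True}


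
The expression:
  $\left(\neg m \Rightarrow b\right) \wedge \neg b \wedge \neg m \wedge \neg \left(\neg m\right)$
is never true.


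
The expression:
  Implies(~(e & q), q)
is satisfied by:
  {q: True}


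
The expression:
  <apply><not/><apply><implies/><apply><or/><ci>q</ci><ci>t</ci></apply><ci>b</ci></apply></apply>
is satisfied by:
  {t: True, q: True, b: False}
  {t: True, q: False, b: False}
  {q: True, t: False, b: False}


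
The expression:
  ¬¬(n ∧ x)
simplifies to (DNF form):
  n ∧ x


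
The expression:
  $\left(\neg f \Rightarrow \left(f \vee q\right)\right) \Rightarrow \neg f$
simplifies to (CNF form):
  $\neg f$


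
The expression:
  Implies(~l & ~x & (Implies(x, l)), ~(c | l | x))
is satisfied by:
  {x: True, l: True, c: False}
  {x: True, c: False, l: False}
  {l: True, c: False, x: False}
  {l: False, c: False, x: False}
  {x: True, l: True, c: True}
  {x: True, c: True, l: False}
  {l: True, c: True, x: False}


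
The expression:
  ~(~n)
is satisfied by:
  {n: True}


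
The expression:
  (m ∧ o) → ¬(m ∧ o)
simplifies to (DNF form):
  ¬m ∨ ¬o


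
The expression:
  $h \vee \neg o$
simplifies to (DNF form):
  $h \vee \neg o$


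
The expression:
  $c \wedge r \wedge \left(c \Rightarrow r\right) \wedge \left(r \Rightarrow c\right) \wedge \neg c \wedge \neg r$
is never true.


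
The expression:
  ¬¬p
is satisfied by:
  {p: True}


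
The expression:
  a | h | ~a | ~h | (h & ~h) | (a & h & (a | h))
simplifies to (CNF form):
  True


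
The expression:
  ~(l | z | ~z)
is never true.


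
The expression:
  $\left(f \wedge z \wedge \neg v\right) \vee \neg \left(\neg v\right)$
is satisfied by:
  {v: True, f: True, z: True}
  {v: True, f: True, z: False}
  {v: True, z: True, f: False}
  {v: True, z: False, f: False}
  {f: True, z: True, v: False}


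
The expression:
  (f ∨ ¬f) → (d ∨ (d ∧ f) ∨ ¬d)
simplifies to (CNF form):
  True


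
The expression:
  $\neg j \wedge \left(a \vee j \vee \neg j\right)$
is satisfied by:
  {j: False}


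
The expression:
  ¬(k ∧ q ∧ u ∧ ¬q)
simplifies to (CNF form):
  True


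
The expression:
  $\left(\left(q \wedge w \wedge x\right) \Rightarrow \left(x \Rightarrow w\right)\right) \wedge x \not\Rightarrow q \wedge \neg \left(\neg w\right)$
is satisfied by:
  {w: True, x: True, q: False}


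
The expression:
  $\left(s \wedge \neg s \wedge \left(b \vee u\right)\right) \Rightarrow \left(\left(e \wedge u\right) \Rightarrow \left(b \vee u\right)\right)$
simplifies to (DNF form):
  $\text{True}$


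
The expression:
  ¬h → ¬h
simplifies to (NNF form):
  True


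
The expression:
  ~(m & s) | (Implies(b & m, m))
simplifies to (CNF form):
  True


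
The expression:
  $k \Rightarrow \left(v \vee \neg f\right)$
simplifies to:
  $v \vee \neg f \vee \neg k$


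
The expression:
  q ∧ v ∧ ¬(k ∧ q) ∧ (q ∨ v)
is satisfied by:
  {q: True, v: True, k: False}


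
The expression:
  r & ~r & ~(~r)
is never true.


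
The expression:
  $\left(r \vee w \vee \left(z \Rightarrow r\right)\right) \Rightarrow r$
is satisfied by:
  {r: True, z: True, w: False}
  {r: True, z: False, w: False}
  {r: True, w: True, z: True}
  {r: True, w: True, z: False}
  {z: True, w: False, r: False}


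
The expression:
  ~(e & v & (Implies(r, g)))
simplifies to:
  ~e | ~v | (r & ~g)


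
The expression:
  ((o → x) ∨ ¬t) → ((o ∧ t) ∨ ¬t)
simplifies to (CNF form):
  o ∨ ¬t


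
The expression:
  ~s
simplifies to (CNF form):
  ~s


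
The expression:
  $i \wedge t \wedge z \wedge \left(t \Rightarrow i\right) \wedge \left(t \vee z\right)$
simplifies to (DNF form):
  $i \wedge t \wedge z$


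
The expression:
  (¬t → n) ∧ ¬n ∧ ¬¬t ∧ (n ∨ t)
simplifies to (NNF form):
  t ∧ ¬n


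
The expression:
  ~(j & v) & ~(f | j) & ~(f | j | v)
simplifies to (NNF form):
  ~f & ~j & ~v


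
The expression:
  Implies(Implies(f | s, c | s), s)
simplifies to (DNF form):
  s | (f & ~c)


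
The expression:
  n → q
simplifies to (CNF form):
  q ∨ ¬n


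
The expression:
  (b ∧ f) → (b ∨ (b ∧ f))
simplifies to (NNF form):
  True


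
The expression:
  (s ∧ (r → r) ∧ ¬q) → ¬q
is always true.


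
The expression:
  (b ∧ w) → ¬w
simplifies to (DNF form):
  ¬b ∨ ¬w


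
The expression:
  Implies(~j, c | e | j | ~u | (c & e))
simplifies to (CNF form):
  c | e | j | ~u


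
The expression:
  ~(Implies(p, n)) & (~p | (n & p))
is never true.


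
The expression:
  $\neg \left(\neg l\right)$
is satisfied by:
  {l: True}


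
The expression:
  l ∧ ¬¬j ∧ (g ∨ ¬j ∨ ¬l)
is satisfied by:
  {j: True, g: True, l: True}


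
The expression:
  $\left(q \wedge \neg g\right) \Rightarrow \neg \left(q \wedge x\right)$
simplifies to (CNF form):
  $g \vee \neg q \vee \neg x$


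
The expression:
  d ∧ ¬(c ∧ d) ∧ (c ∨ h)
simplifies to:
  d ∧ h ∧ ¬c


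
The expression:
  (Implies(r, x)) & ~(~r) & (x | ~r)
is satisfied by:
  {r: True, x: True}


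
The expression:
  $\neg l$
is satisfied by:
  {l: False}


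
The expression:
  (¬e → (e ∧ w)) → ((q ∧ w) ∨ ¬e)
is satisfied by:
  {w: True, q: True, e: False}
  {w: True, q: False, e: False}
  {q: True, w: False, e: False}
  {w: False, q: False, e: False}
  {w: True, e: True, q: True}


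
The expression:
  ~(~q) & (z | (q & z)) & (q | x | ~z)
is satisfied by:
  {z: True, q: True}


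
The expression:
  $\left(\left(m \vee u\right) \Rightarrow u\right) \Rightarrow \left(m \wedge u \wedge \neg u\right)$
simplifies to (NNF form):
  $m \wedge \neg u$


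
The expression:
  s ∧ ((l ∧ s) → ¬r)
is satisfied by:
  {s: True, l: False, r: False}
  {s: True, r: True, l: False}
  {s: True, l: True, r: False}


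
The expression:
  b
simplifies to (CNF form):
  b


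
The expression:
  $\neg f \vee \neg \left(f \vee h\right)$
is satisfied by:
  {f: False}


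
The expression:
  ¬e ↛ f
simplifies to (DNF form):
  f ∨ ¬e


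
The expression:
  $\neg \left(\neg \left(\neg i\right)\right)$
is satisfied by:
  {i: False}


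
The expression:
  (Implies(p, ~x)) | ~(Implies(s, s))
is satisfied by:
  {p: False, x: False}
  {x: True, p: False}
  {p: True, x: False}


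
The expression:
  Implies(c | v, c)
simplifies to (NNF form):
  c | ~v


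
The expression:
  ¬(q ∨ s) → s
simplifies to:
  q ∨ s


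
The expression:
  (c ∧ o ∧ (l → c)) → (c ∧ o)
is always true.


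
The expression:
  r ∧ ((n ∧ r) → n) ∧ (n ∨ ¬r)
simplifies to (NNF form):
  n ∧ r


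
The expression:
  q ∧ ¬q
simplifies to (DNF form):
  False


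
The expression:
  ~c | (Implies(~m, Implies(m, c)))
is always true.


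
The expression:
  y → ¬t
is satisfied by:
  {t: False, y: False}
  {y: True, t: False}
  {t: True, y: False}


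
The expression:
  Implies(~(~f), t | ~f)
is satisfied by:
  {t: True, f: False}
  {f: False, t: False}
  {f: True, t: True}


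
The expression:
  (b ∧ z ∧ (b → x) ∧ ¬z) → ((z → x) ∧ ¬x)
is always true.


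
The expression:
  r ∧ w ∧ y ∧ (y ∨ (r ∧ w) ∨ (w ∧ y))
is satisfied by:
  {r: True, w: True, y: True}


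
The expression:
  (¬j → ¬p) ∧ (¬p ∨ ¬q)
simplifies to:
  (j ∧ ¬q) ∨ ¬p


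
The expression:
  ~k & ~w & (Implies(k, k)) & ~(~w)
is never true.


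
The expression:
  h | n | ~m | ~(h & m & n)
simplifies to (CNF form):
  True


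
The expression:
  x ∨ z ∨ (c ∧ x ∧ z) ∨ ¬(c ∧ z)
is always true.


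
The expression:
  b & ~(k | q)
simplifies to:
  b & ~k & ~q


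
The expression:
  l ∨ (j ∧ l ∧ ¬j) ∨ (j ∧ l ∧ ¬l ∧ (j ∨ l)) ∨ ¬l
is always true.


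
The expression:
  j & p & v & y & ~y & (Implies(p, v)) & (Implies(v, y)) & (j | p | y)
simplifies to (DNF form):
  False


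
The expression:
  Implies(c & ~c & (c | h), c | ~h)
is always true.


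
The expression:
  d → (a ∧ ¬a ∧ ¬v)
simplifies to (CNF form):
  ¬d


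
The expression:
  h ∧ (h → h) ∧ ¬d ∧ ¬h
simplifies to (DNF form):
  False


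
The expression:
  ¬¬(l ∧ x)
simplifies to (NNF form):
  l ∧ x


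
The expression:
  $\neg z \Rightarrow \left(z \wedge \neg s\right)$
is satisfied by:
  {z: True}


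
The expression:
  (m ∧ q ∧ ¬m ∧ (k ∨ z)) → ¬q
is always true.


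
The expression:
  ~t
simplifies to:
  ~t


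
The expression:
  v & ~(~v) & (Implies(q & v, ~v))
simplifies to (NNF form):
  v & ~q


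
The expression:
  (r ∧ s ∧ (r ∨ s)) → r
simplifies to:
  True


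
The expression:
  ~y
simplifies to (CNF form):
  ~y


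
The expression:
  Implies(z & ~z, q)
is always true.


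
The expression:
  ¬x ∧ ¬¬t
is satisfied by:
  {t: True, x: False}


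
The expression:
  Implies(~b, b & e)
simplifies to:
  b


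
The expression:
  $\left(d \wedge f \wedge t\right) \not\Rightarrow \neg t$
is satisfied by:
  {t: True, d: True, f: True}


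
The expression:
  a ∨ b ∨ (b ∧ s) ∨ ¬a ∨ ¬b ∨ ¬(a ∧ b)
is always true.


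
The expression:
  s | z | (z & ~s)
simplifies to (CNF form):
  s | z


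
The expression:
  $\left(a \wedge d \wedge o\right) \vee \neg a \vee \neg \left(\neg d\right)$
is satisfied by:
  {d: True, a: False}
  {a: False, d: False}
  {a: True, d: True}


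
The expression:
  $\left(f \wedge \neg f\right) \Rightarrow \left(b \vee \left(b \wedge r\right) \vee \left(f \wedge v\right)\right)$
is always true.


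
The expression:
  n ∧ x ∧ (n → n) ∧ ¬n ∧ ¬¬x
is never true.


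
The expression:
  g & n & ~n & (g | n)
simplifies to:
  False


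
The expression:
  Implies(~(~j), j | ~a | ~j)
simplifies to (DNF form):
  True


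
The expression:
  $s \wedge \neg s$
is never true.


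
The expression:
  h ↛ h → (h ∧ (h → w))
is always true.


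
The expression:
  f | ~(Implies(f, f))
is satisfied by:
  {f: True}


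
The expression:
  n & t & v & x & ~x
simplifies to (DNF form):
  False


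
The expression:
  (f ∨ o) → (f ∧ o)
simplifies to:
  (f ∧ o) ∨ (¬f ∧ ¬o)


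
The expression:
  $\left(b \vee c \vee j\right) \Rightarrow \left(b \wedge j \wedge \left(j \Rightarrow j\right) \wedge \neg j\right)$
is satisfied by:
  {b: False, j: False, c: False}


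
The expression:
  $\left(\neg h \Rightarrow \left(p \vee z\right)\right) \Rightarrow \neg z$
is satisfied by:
  {z: False}


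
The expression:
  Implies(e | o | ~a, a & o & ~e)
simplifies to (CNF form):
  a & ~e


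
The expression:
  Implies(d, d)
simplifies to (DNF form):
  True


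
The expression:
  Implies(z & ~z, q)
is always true.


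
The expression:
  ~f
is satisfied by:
  {f: False}


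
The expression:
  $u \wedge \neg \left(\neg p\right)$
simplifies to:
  $p \wedge u$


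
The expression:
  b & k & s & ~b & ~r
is never true.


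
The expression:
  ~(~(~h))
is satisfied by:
  {h: False}


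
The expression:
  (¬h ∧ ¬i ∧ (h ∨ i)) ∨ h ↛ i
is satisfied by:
  {h: True, i: False}


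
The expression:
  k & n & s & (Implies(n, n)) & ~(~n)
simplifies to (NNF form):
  k & n & s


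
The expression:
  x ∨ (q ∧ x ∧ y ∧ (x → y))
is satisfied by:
  {x: True}


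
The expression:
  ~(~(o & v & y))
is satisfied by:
  {o: True, y: True, v: True}


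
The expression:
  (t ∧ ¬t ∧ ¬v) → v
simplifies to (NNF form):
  True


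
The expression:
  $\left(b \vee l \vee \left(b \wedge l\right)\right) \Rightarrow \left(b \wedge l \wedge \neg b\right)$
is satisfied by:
  {l: False, b: False}


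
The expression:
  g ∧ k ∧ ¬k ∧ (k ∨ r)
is never true.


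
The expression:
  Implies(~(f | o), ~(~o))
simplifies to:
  f | o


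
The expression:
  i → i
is always true.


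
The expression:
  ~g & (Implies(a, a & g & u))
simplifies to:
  ~a & ~g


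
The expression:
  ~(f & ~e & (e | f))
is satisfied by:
  {e: True, f: False}
  {f: False, e: False}
  {f: True, e: True}


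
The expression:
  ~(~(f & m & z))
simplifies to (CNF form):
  f & m & z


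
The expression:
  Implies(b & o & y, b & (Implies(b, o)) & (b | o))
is always true.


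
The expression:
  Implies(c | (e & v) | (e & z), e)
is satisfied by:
  {e: True, c: False}
  {c: False, e: False}
  {c: True, e: True}


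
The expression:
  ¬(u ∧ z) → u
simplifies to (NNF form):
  u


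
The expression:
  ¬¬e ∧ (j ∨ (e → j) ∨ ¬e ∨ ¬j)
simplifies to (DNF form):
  e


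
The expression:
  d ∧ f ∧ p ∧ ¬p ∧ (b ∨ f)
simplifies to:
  False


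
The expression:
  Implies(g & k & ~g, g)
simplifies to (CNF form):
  True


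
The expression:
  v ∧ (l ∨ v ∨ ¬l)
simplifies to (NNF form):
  v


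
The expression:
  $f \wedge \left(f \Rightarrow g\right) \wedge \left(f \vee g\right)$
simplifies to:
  $f \wedge g$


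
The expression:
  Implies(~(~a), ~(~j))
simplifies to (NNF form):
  j | ~a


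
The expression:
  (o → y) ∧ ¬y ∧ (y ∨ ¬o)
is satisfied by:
  {y: False, o: False}


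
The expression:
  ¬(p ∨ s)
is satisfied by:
  {p: False, s: False}


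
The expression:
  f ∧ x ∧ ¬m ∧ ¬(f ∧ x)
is never true.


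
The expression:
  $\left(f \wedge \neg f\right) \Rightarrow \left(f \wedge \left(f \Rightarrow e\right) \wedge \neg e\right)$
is always true.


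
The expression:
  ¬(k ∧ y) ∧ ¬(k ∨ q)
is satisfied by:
  {q: False, k: False}


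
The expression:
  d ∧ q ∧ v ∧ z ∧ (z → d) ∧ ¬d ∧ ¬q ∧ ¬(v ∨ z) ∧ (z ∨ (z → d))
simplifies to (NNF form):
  False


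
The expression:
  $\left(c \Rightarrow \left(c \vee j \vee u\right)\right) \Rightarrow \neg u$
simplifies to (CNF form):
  $\neg u$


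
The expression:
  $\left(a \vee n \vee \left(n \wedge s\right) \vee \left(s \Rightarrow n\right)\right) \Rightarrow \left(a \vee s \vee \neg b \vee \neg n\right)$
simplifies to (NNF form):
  $a \vee s \vee \neg b \vee \neg n$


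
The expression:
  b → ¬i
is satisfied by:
  {b: False, i: False}
  {i: True, b: False}
  {b: True, i: False}


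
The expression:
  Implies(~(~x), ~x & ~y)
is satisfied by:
  {x: False}


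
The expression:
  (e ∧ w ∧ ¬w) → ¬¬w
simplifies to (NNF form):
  True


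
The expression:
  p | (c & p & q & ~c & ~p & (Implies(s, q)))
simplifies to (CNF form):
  p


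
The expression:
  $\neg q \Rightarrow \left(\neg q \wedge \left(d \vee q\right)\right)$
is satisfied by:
  {d: True, q: True}
  {d: True, q: False}
  {q: True, d: False}


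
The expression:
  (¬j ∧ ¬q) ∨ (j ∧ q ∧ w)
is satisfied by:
  {w: True, j: False, q: False}
  {j: False, q: False, w: False}
  {q: True, w: True, j: True}


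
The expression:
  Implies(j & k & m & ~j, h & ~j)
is always true.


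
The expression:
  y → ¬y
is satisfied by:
  {y: False}


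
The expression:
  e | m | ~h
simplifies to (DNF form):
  e | m | ~h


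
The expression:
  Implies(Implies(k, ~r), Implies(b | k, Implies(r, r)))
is always true.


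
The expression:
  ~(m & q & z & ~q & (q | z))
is always true.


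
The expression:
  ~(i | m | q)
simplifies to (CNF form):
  ~i & ~m & ~q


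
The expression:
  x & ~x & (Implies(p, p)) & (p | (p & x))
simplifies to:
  False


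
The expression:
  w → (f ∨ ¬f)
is always true.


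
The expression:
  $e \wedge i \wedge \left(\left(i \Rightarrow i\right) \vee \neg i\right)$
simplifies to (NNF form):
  $e \wedge i$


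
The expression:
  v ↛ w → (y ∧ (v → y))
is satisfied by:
  {w: True, y: True, v: False}
  {w: True, v: False, y: False}
  {y: True, v: False, w: False}
  {y: False, v: False, w: False}
  {w: True, y: True, v: True}
  {w: True, v: True, y: False}
  {y: True, v: True, w: False}


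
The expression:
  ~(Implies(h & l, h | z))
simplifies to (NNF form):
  False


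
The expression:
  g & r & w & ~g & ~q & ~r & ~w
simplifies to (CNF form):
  False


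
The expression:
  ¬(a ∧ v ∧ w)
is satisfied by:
  {w: False, v: False, a: False}
  {a: True, w: False, v: False}
  {v: True, w: False, a: False}
  {a: True, v: True, w: False}
  {w: True, a: False, v: False}
  {a: True, w: True, v: False}
  {v: True, w: True, a: False}


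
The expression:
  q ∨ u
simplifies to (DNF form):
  q ∨ u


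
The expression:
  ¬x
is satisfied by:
  {x: False}


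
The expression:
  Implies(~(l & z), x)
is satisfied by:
  {x: True, z: True, l: True}
  {x: True, z: True, l: False}
  {x: True, l: True, z: False}
  {x: True, l: False, z: False}
  {z: True, l: True, x: False}


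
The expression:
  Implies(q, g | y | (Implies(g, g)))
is always true.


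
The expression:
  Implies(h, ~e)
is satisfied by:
  {h: False, e: False}
  {e: True, h: False}
  {h: True, e: False}


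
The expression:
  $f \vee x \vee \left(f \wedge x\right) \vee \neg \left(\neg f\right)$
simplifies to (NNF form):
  $f \vee x$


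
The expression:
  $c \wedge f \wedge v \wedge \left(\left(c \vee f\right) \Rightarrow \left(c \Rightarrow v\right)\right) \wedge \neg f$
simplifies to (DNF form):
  $\text{False}$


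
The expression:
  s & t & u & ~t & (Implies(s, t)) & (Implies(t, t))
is never true.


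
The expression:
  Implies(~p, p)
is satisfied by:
  {p: True}


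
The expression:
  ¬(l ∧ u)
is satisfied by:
  {l: False, u: False}
  {u: True, l: False}
  {l: True, u: False}


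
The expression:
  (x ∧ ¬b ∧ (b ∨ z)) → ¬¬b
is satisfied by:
  {b: True, z: False, x: False}
  {z: False, x: False, b: False}
  {b: True, x: True, z: False}
  {x: True, z: False, b: False}
  {b: True, z: True, x: False}
  {z: True, b: False, x: False}
  {b: True, x: True, z: True}


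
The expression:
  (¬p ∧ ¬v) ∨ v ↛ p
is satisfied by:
  {p: False}


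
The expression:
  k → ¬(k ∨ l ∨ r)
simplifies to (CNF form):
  ¬k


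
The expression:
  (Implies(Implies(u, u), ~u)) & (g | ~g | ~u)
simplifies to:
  ~u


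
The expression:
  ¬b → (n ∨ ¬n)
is always true.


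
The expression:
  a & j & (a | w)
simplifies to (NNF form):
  a & j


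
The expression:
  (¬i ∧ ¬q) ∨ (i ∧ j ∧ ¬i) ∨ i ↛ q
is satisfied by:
  {q: False}


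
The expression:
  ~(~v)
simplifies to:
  v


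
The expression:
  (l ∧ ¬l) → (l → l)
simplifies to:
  True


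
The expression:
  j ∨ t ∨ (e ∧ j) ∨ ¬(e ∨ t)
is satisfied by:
  {t: True, j: True, e: False}
  {t: True, j: False, e: False}
  {j: True, t: False, e: False}
  {t: False, j: False, e: False}
  {t: True, e: True, j: True}
  {t: True, e: True, j: False}
  {e: True, j: True, t: False}


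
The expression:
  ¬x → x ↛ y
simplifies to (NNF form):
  x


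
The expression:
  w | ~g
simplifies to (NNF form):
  w | ~g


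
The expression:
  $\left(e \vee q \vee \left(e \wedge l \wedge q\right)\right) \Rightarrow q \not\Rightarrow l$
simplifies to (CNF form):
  $\left(q \vee \neg e\right) \wedge \left(q \vee \neg q\right) \wedge \left(\neg e \vee \neg l\right) \wedge \left(\neg l \vee \neg q\right)$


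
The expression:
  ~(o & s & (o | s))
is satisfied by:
  {s: False, o: False}
  {o: True, s: False}
  {s: True, o: False}


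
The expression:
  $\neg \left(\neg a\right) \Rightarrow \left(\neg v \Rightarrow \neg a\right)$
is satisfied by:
  {v: True, a: False}
  {a: False, v: False}
  {a: True, v: True}


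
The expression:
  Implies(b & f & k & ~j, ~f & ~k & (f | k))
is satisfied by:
  {j: True, k: False, b: False, f: False}
  {j: False, k: False, b: False, f: False}
  {f: True, j: True, k: False, b: False}
  {f: True, j: False, k: False, b: False}
  {b: True, j: True, k: False, f: False}
  {b: True, j: False, k: False, f: False}
  {f: True, b: True, j: True, k: False}
  {f: True, b: True, j: False, k: False}
  {k: True, j: True, f: False, b: False}
  {k: True, j: False, f: False, b: False}
  {f: True, k: True, j: True, b: False}
  {f: True, k: True, j: False, b: False}
  {b: True, k: True, j: True, f: False}
  {b: True, k: True, j: False, f: False}
  {b: True, k: True, f: True, j: True}


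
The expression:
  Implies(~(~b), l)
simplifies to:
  l | ~b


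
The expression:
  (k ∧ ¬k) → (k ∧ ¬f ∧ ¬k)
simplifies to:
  True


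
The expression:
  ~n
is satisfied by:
  {n: False}


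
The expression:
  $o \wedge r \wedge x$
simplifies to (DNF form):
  $o \wedge r \wedge x$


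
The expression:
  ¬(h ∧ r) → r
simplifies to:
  r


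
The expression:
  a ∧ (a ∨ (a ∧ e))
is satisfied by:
  {a: True}
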